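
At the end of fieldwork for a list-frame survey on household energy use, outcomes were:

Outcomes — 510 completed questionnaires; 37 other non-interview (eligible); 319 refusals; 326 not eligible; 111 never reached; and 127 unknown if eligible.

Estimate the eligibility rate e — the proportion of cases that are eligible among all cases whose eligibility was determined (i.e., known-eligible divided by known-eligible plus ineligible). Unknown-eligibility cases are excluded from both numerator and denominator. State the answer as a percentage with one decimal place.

75.0%

Determined eligible: 510 + 319 + 111 + 37 = 977
e = 977 / (977 + 326) = 977 / 1303 = 0.7498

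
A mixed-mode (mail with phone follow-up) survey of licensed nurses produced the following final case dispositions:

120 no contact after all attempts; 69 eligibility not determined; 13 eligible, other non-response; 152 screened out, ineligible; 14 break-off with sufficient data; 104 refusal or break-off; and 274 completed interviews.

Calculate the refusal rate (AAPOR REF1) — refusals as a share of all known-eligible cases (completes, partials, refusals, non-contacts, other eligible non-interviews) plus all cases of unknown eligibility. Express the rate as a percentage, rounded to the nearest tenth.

Top → 104
Base → 274 + 14 + 104 + 120 + 13 + 69 = 594
REF1 = 104 / 594 = 0.1751

17.5%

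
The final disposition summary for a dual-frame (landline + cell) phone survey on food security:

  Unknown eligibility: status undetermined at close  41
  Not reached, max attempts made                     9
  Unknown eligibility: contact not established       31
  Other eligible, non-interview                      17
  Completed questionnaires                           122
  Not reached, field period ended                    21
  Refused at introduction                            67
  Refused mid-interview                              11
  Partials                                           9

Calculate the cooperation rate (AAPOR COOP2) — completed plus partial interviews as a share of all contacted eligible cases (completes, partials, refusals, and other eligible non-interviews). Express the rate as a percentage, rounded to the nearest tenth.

Declined to participate = 67 + 11 = 78
Never reached = 21 + 9 = 30
Undetermined eligibility = 31 + 41 = 72
Num = 122 + 9 = 131
Denom = 122 + 9 + 78 + 17 = 226
COOP2 = 131 / 226 = 0.5796

58.0%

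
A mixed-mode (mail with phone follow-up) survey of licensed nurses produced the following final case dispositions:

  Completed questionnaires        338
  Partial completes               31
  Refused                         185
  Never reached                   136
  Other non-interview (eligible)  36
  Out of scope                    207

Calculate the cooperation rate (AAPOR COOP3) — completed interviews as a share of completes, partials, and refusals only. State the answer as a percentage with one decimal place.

61.0%

Numerator: 338
Base: 338 + 31 + 185 = 554
COOP3 = 338 / 554 = 0.6101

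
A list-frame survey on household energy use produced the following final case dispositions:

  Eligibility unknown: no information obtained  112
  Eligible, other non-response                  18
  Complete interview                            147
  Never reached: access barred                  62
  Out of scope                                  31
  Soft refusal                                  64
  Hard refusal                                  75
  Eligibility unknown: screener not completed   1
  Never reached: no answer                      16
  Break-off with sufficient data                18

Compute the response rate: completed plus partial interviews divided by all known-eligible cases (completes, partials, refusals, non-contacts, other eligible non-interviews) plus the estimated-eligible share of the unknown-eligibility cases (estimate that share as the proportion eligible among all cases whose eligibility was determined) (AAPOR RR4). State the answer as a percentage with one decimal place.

Declined to participate = 75 + 64 = 139
Non-contacts = 16 + 62 = 78
Unknown if eligible = 1 + 112 = 113
Num = 147 + 18 = 165
Determined eligible = 147 + 18 + 139 + 78 + 18 = 400
e = 400 / (400 + 31) = 400 / 431 = 0.9281
e × U = 0.9281 × 113 = 104.88
Base = 400 + 104.88 = 504.88
RR4 = 165 / 504.88 = 0.3268

32.7%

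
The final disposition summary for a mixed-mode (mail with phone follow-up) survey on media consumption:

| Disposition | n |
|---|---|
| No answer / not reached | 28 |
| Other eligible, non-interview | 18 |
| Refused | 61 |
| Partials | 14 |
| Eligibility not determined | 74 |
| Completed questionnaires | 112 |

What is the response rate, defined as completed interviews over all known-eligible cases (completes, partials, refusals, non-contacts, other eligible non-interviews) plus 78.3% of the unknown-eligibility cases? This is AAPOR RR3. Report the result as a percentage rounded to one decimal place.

Num → 112
Eligible (known) → 112 + 14 + 61 + 28 + 18 = 233
Eligible share of unknowns → 0.7830 × 74 = 57.94
Denominator → 233 + 57.94 = 290.94
RR3 = 112 / 290.94 = 0.3850

38.5%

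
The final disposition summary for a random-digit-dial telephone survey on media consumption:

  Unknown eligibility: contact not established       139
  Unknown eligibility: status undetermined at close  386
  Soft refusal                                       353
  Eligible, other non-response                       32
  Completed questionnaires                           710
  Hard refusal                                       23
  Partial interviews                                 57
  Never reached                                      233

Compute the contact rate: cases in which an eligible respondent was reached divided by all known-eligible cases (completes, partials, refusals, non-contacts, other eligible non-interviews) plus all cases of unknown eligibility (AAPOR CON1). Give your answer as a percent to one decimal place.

60.8%

Refusals = 23 + 353 = 376
Unknown eligibility = 139 + 386 = 525
Numerator: 710 + 57 + 376 + 32 = 1175
Base: 710 + 57 + 376 + 233 + 32 + 525 = 1933
CON1 = 1175 / 1933 = 0.6079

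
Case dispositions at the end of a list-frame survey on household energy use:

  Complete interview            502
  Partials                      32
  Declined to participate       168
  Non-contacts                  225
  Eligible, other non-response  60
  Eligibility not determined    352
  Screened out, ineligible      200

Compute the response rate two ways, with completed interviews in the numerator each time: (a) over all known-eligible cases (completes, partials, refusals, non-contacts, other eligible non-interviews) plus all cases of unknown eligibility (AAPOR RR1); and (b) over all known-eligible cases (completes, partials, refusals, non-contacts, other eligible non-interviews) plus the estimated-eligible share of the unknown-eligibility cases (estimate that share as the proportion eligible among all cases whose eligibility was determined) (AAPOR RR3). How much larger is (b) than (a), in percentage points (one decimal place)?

1.7

Top: 502
Denominator: 502 + 32 + 168 + 225 + 60 + 352 = 1339
RR1 = 502 / 1339 = 0.3749
Known eligible: 502 + 32 + 168 + 225 + 60 = 987
e = 987 / (987 + 200) = 987 / 1187 = 0.8315
Eligible share of unknowns: 0.8315 × 352 = 292.69
Denominator: 987 + 292.69 = 1279.69
RR3 = 502 / 1279.69 = 0.3923
Difference = 39.23 − 37.49 = 1.74 percentage points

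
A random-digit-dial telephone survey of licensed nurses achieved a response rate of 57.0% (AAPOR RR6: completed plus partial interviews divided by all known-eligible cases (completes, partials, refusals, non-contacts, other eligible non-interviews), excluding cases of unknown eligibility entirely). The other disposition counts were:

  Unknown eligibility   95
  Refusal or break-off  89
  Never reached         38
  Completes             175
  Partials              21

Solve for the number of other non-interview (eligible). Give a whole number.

21

Num → 175 + 21 = 196
RR6 = 196 / D = 0.570
D = 196 / 0.570 = 343.9
Other denominator terms total 323
other non-interview (eligible) = 343.9 − 323 ≈ 21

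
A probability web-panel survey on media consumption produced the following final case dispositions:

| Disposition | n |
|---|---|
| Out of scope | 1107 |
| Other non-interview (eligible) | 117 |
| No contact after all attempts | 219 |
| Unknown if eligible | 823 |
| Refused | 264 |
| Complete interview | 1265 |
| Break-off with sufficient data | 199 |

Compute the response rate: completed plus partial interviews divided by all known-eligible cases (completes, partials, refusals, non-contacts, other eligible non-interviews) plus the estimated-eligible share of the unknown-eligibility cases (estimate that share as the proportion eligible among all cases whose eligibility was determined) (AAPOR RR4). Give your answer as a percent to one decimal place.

56.3%

Numerator: 1265 + 199 = 1464
Determined eligible: 1265 + 199 + 264 + 219 + 117 = 2064
e = 2064 / (2064 + 1107) = 2064 / 3171 = 0.6509
e × U: 0.6509 × 823 = 535.69
Denominator: 2064 + 535.69 = 2599.69
RR4 = 1464 / 2599.69 = 0.5631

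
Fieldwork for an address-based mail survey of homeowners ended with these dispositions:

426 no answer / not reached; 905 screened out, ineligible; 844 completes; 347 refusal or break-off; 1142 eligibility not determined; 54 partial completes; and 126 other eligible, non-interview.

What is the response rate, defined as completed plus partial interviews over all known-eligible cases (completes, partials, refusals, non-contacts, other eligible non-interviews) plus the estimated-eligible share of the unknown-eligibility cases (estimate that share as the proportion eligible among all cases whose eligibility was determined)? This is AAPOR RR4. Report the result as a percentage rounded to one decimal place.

Numerator = 844 + 54 = 898
Determined eligible = 844 + 54 + 347 + 426 + 126 = 1797
e = 1797 / (1797 + 905) = 1797 / 2702 = 0.6651
Estimated eligible among unknowns = 0.6651 × 1142 = 759.54
Denom = 1797 + 759.54 = 2556.54
RR4 = 898 / 2556.54 = 0.3513

35.1%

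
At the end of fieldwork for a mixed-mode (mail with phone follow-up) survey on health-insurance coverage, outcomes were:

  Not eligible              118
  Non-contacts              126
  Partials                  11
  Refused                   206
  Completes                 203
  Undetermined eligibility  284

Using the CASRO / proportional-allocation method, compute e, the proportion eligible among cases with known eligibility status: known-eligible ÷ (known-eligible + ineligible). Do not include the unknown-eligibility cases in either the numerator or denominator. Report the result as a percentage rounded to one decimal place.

82.2%

Known eligible = 203 + 11 + 206 + 126 = 546
e = 546 / (546 + 118) = 546 / 664 = 0.8223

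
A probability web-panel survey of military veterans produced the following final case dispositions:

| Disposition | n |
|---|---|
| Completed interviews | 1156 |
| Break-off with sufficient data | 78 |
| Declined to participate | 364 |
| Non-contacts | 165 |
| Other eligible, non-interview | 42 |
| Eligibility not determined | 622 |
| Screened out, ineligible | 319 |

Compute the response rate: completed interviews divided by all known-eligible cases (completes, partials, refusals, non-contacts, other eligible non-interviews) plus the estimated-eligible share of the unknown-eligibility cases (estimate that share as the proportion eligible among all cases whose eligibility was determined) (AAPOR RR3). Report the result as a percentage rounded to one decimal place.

49.5%

Numerator: 1156
Known eligible: 1156 + 78 + 364 + 165 + 42 = 1805
e = 1805 / (1805 + 319) = 1805 / 2124 = 0.8498
Eligible share of unknowns: 0.8498 × 622 = 528.58
Denom: 1805 + 528.58 = 2333.58
RR3 = 1156 / 2333.58 = 0.4954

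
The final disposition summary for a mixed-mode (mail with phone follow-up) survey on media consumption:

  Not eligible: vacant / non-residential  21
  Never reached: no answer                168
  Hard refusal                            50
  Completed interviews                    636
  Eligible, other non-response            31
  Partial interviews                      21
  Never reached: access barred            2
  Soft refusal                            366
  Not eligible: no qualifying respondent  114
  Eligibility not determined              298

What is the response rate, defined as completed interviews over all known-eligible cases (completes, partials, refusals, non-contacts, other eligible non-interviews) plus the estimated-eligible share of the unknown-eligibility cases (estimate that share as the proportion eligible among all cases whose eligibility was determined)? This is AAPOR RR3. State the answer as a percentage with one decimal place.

41.2%

Refused = 50 + 366 = 416
Non-contacts = 168 + 2 = 170
Screened out, ineligible = 114 + 21 = 135
Numerator → 636
Determined eligible → 636 + 21 + 416 + 170 + 31 = 1274
e = 1274 / (1274 + 135) = 1274 / 1409 = 0.9042
e × U → 0.9042 × 298 = 269.45
Denominator → 1274 + 269.45 = 1543.45
RR3 = 636 / 1543.45 = 0.4121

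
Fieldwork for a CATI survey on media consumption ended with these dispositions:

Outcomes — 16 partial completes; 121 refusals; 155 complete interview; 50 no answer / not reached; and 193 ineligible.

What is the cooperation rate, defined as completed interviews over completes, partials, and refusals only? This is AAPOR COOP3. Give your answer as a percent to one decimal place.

53.1%

Num: 155
Base: 155 + 16 + 121 = 292
COOP3 = 155 / 292 = 0.5308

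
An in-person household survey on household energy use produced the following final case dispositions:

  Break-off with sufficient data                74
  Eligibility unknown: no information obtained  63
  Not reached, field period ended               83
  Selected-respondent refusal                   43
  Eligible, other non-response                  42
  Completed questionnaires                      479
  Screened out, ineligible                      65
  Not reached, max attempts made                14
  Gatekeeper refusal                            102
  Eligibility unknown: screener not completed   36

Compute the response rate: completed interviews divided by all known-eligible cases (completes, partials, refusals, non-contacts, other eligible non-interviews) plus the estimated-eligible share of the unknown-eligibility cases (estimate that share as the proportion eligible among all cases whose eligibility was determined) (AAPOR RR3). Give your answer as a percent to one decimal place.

Refusal or break-off = 102 + 43 = 145
Non-contacts = 83 + 14 = 97
Unknown if eligible = 36 + 63 = 99
Num → 479
Known eligible → 479 + 74 + 145 + 97 + 42 = 837
e = 837 / (837 + 65) = 837 / 902 = 0.9279
e × U → 0.9279 × 99 = 91.86
Base → 837 + 91.86 = 928.86
RR3 = 479 / 928.86 = 0.5157

51.6%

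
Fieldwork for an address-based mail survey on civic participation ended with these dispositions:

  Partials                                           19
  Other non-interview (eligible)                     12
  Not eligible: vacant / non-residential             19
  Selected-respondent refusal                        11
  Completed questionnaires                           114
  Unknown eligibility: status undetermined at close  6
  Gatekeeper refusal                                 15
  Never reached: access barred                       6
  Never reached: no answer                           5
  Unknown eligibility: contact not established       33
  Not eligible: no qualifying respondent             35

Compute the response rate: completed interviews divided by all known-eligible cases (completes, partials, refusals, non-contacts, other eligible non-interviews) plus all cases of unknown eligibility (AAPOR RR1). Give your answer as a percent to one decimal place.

51.6%

Refusals = 15 + 11 = 26
No contact after all attempts = 5 + 6 = 11
Undetermined eligibility = 33 + 6 = 39
Not eligible = 35 + 19 = 54
Top → 114
Denominator → 114 + 19 + 26 + 11 + 12 + 39 = 221
RR1 = 114 / 221 = 0.5158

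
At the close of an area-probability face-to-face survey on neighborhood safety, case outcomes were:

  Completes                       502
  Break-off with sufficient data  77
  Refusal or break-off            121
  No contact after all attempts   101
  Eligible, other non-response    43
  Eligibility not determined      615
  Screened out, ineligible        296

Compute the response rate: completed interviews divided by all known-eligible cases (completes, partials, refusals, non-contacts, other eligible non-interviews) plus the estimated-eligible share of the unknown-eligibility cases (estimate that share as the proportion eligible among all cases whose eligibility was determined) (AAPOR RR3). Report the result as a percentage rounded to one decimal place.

38.6%

Num → 502
Determined eligible → 502 + 77 + 121 + 101 + 43 = 844
e = 844 / (844 + 296) = 844 / 1140 = 0.7404
Eligible share of unknowns → 0.7404 × 615 = 455.35
Denom → 844 + 455.35 = 1299.35
RR3 = 502 / 1299.35 = 0.3863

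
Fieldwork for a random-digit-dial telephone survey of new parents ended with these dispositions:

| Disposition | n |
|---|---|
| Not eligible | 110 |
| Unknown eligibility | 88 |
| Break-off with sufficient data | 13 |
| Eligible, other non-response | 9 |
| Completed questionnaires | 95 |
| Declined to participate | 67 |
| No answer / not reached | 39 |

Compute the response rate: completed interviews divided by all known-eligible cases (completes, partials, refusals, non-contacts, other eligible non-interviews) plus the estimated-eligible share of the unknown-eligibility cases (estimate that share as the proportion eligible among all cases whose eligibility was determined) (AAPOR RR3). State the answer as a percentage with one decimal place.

33.7%

Top: 95
Determined eligible: 95 + 13 + 67 + 39 + 9 = 223
e = 223 / (223 + 110) = 223 / 333 = 0.6697
Estimated eligible among unknowns: 0.6697 × 88 = 58.93
Denom: 223 + 58.93 = 281.93
RR3 = 95 / 281.93 = 0.3370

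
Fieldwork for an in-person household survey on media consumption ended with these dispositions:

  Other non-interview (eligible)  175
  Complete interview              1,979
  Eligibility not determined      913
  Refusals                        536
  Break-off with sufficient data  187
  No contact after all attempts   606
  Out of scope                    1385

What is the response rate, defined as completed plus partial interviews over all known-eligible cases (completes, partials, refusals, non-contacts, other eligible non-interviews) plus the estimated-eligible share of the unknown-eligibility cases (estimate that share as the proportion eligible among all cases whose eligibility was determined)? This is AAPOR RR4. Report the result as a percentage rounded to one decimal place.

52.4%

Num = 1979 + 187 = 2166
Determined eligible = 1979 + 187 + 536 + 606 + 175 = 3483
e = 3483 / (3483 + 1385) = 3483 / 4868 = 0.7155
Eligible share of unknowns = 0.7155 × 913 = 653.25
Denominator = 3483 + 653.25 = 4136.25
RR4 = 2166 / 4136.25 = 0.5237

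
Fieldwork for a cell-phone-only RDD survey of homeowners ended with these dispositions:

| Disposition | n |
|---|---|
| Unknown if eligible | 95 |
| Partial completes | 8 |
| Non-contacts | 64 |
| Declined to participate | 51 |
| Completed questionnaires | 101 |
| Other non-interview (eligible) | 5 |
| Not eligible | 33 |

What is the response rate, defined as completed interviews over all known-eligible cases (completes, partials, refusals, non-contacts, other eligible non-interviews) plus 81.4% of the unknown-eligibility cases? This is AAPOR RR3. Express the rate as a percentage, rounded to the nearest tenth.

Num → 101
Determined eligible → 101 + 8 + 51 + 64 + 5 = 229
Eligible share of unknowns → 0.8140 × 95 = 77.33
Denominator → 229 + 77.33 = 306.33
RR3 = 101 / 306.33 = 0.3297

33.0%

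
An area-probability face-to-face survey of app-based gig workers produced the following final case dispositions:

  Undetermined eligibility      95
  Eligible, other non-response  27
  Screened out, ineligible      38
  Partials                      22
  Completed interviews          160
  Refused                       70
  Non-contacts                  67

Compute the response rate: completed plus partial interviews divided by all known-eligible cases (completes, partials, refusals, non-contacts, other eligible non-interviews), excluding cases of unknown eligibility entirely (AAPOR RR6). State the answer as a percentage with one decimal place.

Num → 160 + 22 = 182
Denominator → 160 + 22 + 70 + 67 + 27 = 346
RR6 = 182 / 346 = 0.5260

52.6%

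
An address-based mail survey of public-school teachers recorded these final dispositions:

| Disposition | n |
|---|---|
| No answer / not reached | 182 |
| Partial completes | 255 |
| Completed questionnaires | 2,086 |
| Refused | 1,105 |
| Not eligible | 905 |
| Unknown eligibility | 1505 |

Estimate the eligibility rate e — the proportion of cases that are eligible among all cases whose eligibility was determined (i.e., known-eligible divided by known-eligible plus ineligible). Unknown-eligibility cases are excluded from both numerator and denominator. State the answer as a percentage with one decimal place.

Determined eligible → 2086 + 255 + 1105 + 182 = 3628
e = 3628 / (3628 + 905) = 3628 / 4533 = 0.8004

80.0%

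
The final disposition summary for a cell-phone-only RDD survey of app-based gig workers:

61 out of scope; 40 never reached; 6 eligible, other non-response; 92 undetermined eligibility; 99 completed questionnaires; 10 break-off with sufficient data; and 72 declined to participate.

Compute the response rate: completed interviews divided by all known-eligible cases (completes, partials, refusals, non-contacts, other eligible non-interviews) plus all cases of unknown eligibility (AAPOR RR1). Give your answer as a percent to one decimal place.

Numerator: 99
Denominator: 99 + 10 + 72 + 40 + 6 + 92 = 319
RR1 = 99 / 319 = 0.3103

31.0%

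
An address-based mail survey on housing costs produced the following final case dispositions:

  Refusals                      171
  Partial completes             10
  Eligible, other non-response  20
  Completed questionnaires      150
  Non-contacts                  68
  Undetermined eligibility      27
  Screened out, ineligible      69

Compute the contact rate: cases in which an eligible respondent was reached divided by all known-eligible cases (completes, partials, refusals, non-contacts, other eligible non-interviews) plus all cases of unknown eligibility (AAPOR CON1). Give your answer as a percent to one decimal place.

Num: 150 + 10 + 171 + 20 = 351
Denom: 150 + 10 + 171 + 68 + 20 + 27 = 446
CON1 = 351 / 446 = 0.7870

78.7%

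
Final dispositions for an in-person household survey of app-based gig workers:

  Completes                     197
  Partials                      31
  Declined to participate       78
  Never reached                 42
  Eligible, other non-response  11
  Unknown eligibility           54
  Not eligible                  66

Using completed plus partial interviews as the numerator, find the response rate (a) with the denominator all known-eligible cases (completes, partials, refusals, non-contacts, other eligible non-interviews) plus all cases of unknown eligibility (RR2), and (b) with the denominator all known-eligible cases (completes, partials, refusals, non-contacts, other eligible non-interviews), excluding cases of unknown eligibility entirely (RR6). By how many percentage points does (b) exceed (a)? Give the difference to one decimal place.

8.3

Numerator = 197 + 31 = 228
Base = 197 + 31 + 78 + 42 + 11 + 54 = 413
RR2 = 228 / 413 = 0.5521
Base = 197 + 31 + 78 + 42 + 11 = 359
RR6 = 228 / 359 = 0.6351
Difference = 63.51 − 55.21 = 8.30 percentage points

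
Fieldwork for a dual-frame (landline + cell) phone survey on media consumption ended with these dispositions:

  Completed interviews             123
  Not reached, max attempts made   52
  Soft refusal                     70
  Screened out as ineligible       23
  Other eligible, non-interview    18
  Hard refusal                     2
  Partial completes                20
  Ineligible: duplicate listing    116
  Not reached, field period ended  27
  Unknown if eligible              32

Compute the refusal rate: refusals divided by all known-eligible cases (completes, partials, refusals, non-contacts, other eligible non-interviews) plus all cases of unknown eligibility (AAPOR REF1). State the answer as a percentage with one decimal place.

Refusals = 2 + 70 = 72
No answer / not reached = 27 + 52 = 79
Ineligible = 23 + 116 = 139
Top → 72
Denom → 123 + 20 + 72 + 79 + 18 + 32 = 344
REF1 = 72 / 344 = 0.2093

20.9%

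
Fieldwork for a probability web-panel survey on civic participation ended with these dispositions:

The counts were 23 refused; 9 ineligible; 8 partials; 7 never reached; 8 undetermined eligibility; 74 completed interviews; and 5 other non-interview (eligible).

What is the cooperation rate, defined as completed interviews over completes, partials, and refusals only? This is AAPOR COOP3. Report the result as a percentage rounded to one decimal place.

70.5%

Numerator → 74
Denom → 74 + 8 + 23 = 105
COOP3 = 74 / 105 = 0.7048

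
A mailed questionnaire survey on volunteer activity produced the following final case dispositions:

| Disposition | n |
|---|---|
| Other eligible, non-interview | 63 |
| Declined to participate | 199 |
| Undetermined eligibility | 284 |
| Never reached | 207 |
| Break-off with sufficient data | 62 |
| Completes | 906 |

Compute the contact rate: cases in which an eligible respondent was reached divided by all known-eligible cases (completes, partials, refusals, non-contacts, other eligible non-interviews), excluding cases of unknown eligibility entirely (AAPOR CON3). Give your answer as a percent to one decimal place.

85.6%

Top → 906 + 62 + 199 + 63 = 1230
Denom → 906 + 62 + 199 + 207 + 63 = 1437
CON3 = 1230 / 1437 = 0.8559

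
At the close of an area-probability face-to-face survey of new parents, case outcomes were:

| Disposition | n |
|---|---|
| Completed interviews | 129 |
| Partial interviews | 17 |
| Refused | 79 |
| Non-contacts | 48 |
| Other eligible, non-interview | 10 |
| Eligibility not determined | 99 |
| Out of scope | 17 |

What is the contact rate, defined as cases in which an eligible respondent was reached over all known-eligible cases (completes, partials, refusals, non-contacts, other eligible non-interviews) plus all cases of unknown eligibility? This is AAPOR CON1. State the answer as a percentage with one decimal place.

61.5%

Numerator → 129 + 17 + 79 + 10 = 235
Denominator → 129 + 17 + 79 + 48 + 10 + 99 = 382
CON1 = 235 / 382 = 0.6152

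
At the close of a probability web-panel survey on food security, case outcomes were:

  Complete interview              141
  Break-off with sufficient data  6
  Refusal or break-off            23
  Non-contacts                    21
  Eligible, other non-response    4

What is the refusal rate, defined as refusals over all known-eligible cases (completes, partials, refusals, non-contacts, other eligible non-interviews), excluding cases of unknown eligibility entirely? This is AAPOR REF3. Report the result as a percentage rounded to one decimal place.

Top = 23
Base = 141 + 6 + 23 + 21 + 4 = 195
REF3 = 23 / 195 = 0.1179

11.8%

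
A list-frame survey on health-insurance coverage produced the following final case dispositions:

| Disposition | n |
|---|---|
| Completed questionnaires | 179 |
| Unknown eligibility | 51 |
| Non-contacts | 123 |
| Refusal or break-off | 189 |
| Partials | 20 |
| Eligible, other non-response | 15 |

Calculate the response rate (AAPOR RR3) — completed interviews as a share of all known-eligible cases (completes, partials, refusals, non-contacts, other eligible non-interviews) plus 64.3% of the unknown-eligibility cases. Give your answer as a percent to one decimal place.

Num = 179
Eligible (known) = 179 + 20 + 189 + 123 + 15 = 526
Estimated eligible among unknowns = 0.6430 × 51 = 32.79
Base = 526 + 32.79 = 558.79
RR3 = 179 / 558.79 = 0.3203

32.0%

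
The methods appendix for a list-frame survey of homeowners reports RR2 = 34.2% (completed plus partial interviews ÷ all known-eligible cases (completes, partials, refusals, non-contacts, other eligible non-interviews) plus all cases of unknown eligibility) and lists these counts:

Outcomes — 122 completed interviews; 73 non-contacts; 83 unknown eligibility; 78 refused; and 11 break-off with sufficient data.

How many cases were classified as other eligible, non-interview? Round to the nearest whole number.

Top → 122 + 11 = 133
RR2 = 133 / D = 0.342
D = 133 / 0.342 = 388.9
Other denominator terms total 367
other eligible, non-interview = 388.9 − 367 ≈ 22

22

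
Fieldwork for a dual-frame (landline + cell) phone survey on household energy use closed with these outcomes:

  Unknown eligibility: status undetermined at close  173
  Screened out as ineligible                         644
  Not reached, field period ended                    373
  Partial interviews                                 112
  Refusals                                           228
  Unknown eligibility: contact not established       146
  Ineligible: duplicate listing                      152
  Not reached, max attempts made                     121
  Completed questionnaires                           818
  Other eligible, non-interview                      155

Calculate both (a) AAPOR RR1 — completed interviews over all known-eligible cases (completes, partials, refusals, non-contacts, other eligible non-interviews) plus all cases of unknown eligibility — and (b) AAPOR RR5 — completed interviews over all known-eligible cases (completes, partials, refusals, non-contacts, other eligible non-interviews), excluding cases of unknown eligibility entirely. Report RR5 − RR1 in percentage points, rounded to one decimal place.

No answer / not reached = 373 + 121 = 494
Unknown eligibility = 146 + 173 = 319
Out of scope = 644 + 152 = 796
Numerator → 818
Denominator → 818 + 112 + 228 + 494 + 155 + 319 = 2126
RR1 = 818 / 2126 = 0.3848
Denominator → 818 + 112 + 228 + 494 + 155 = 1807
RR5 = 818 / 1807 = 0.4527
Difference = 45.27 − 38.48 = 6.79 percentage points

6.8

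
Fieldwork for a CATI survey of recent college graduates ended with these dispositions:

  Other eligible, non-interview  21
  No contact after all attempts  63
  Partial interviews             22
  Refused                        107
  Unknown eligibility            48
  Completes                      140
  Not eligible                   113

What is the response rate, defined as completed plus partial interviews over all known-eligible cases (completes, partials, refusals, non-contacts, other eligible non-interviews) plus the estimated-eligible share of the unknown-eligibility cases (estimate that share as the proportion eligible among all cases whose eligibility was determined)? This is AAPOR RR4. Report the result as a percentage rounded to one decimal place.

41.6%

Num: 140 + 22 = 162
Known eligible: 140 + 22 + 107 + 63 + 21 = 353
e = 353 / (353 + 113) = 353 / 466 = 0.7575
e × U: 0.7575 × 48 = 36.36
Base: 353 + 36.36 = 389.36
RR4 = 162 / 389.36 = 0.4161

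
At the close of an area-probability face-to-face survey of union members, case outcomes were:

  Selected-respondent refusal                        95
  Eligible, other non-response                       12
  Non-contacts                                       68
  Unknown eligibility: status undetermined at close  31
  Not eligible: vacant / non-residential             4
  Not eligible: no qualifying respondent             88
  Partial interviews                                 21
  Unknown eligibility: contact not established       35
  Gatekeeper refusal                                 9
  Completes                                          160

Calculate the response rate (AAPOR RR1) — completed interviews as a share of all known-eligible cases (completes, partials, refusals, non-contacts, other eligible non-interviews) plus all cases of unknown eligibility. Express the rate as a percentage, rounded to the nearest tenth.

Declined to participate = 9 + 95 = 104
Unknown if eligible = 35 + 31 = 66
Out of scope = 88 + 4 = 92
Numerator: 160
Base: 160 + 21 + 104 + 68 + 12 + 66 = 431
RR1 = 160 / 431 = 0.3712

37.1%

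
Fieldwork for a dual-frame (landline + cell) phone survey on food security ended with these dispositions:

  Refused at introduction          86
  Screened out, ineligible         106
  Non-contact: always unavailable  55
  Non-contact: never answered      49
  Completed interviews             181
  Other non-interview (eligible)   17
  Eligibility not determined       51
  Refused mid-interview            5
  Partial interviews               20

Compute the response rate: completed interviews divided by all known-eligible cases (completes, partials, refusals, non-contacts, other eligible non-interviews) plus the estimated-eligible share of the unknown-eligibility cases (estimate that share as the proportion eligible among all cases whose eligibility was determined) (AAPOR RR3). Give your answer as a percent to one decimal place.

Refused = 86 + 5 = 91
Never reached = 49 + 55 = 104
Top → 181
Eligible (known) → 181 + 20 + 91 + 104 + 17 = 413
e = 413 / (413 + 106) = 413 / 519 = 0.7958
e × U → 0.7958 × 51 = 40.59
Base → 413 + 40.59 = 453.59
RR3 = 181 / 453.59 = 0.3990

39.9%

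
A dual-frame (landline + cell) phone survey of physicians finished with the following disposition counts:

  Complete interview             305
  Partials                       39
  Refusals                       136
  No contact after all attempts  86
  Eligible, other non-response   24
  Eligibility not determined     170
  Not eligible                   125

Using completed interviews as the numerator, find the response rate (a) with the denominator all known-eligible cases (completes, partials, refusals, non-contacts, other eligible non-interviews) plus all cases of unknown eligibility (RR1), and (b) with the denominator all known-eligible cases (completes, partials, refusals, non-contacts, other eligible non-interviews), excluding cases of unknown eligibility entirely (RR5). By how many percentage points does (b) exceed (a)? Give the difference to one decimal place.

11.6

Numerator → 305
Denominator → 305 + 39 + 136 + 86 + 24 + 170 = 760
RR1 = 305 / 760 = 0.4013
Denominator → 305 + 39 + 136 + 86 + 24 = 590
RR5 = 305 / 590 = 0.5169
Difference = 51.69 − 40.13 = 11.56 percentage points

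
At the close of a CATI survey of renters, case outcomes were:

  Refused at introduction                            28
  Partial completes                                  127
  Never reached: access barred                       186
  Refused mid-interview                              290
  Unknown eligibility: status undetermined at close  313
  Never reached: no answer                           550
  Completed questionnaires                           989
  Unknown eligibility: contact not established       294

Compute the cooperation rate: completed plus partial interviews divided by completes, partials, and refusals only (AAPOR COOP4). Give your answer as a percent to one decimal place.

Declined to participate = 28 + 290 = 318
No answer / not reached = 550 + 186 = 736
Unknown if eligible = 294 + 313 = 607
Top: 989 + 127 = 1116
Denominator: 989 + 127 + 318 = 1434
COOP4 = 1116 / 1434 = 0.7782

77.8%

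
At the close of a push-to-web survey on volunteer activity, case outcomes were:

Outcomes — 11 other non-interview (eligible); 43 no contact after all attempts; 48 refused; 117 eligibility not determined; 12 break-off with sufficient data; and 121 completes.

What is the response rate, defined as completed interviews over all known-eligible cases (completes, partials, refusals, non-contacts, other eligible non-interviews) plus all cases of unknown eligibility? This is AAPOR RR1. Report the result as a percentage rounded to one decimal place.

Numerator: 121
Base: 121 + 12 + 48 + 43 + 11 + 117 = 352
RR1 = 121 / 352 = 0.3438

34.4%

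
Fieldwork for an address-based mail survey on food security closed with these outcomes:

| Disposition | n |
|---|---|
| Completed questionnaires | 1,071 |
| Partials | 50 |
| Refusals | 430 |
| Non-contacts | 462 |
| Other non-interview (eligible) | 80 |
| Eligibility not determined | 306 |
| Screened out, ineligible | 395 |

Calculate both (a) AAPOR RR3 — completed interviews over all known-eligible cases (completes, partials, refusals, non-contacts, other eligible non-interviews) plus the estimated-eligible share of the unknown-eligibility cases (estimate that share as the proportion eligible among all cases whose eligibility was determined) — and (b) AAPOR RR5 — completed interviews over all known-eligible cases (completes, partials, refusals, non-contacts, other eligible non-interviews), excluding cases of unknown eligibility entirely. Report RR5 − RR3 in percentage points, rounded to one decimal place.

5.6

Num = 1071
Determined eligible = 1071 + 50 + 430 + 462 + 80 = 2093
e = 2093 / (2093 + 395) = 2093 / 2488 = 0.8412
e × U = 0.8412 × 306 = 257.41
Denom = 2093 + 257.41 = 2350.41
RR3 = 1071 / 2350.41 = 0.4557
Denom = 1071 + 50 + 430 + 462 + 80 = 2093
RR5 = 1071 / 2093 = 0.5117
Difference = 51.17 − 45.57 = 5.60 percentage points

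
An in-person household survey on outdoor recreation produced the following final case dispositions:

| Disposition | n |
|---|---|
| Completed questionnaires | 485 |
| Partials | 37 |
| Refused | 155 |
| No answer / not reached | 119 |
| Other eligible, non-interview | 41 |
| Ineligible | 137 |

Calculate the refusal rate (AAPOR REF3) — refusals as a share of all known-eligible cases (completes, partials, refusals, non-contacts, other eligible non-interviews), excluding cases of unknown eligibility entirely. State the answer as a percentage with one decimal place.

Numerator = 155
Denominator = 485 + 37 + 155 + 119 + 41 = 837
REF3 = 155 / 837 = 0.1852

18.5%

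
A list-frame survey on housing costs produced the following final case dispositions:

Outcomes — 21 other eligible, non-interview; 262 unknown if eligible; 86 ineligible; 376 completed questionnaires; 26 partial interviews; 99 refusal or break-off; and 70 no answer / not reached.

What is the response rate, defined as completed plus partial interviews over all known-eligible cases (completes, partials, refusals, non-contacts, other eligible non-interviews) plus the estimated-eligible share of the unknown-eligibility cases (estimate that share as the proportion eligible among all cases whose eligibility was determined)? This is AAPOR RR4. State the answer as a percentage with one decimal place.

Numerator → 376 + 26 = 402
Known eligible → 376 + 26 + 99 + 70 + 21 = 592
e = 592 / (592 + 86) = 592 / 678 = 0.8732
e × U → 0.8732 × 262 = 228.78
Denom → 592 + 228.78 = 820.78
RR4 = 402 / 820.78 = 0.4898

49.0%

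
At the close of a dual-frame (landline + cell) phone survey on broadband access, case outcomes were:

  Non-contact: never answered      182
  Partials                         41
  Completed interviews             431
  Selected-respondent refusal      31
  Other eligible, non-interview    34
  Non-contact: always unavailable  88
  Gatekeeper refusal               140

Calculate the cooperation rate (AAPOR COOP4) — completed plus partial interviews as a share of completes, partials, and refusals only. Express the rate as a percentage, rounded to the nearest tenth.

Refusals = 140 + 31 = 171
No contact after all attempts = 182 + 88 = 270
Top = 431 + 41 = 472
Base = 431 + 41 + 171 = 643
COOP4 = 472 / 643 = 0.7341

73.4%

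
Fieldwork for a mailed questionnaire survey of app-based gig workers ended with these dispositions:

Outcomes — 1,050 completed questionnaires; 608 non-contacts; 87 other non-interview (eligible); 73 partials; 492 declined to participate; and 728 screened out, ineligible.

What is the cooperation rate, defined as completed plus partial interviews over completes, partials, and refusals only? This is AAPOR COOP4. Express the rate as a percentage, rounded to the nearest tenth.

69.5%

Num → 1050 + 73 = 1123
Denom → 1050 + 73 + 492 = 1615
COOP4 = 1123 / 1615 = 0.6954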